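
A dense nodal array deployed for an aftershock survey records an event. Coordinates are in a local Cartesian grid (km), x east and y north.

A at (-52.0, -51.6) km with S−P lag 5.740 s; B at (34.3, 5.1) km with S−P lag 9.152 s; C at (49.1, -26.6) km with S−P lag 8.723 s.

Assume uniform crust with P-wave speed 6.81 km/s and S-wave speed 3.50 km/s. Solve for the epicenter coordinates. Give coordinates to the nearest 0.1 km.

Distance from S−P lag: d = Δt · v_P v_S / (v_P − v_S) = Δt · (6.81·3.50)/(6.81−3.50) ≈ 7.2009·Δt.
So d_A = 41.33, d_B = 65.90, d_C = 62.81 km.
Circle about each station: (x + 52.0)² + (y + 51.6)² = 41.33²; (x − 34.3)² + (y − 5.1)² = 65.90²; (x − 49.1)² + (y + 26.6)² = 62.81².
Subtracting the A equation from the B and C equations removes the quadratic terms:
172.6 x + 113.4 y = -6798.70
202.2 x + 50.0 y = -4485.12
Solving the 2×2 system: x ≈ -11.8, y ≈ -42.0 km.
Check against A (with the unrounded x, y): √((x + 52.0)²+(y + 51.6)²) = 41.33 ≈ 41.33 km. ✓

-11.8 km east, -42.0 km north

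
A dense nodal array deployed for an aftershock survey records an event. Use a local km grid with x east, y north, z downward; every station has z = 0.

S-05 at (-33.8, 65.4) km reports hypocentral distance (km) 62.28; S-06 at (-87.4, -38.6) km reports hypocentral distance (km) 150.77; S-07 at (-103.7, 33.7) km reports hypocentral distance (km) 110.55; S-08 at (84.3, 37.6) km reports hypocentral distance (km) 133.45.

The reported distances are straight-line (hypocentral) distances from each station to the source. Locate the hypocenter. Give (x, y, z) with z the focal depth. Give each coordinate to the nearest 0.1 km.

Each station gives a sphere (x−x_i)² + (y−y_i)² + z² = d_i² (stations at z=0).
Subtracting the S-05 sphere from S-06 and S-07: z² cancels, leaving linear equations in x and y:
-107.2 x − 208.0 y = -15143.67
-139.8 x − 63.4 y = -1872.72
Solving: x ≈ -25.607, y ≈ 86.004 km (keep extra digits for the depth step; rounded: -25.6, 86.0).
Then from the S-05 sphere: z² = 62.28² − (x + 33.8)² − (y − 65.4)² with x = -25.607, y = 86.004, so z ≈ 58.199 ≈ 58.2 km.

(-25.6, 86.0, 58.2)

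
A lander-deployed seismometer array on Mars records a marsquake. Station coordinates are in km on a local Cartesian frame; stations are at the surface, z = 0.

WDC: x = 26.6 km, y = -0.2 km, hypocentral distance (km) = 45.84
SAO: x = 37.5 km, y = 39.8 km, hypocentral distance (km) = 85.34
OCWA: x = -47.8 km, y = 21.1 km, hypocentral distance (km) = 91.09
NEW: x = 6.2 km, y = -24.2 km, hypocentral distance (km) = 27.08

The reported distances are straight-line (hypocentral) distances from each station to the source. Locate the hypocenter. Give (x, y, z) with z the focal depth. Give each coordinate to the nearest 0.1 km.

Each station gives a sphere (x−x_i)² + (y−y_i)² + z² = d_i² (stations at z=0).
Subtracting the WDC sphere from SAO and OCWA: z² cancels, leaving linear equations in x and y:
21.8 x + 80.0 y = -2898.92
-148.8 x + 42.6 y = -4173.63
Solving: x ≈ 16.395, y ≈ -40.704 km (keep extra digits for the depth step; rounded: 16.4, -40.7).
Then from the WDC sphere: z² = 45.84² − (x − 26.6)² − (y + 0.2)² with x = 16.395, y = -40.704, so z ≈ 18.884 ≈ 18.9 km.

x ≈ 16.4 km, y ≈ -40.7 km, depth ≈ 18.9 km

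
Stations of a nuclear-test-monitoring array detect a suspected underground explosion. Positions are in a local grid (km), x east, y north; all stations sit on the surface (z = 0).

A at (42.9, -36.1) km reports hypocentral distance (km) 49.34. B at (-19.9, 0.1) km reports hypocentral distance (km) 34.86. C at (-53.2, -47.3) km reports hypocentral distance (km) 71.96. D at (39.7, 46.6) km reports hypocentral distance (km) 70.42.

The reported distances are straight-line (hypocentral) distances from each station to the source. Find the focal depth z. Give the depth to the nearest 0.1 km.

20.8 km

Each station gives a sphere (x−x_i)² + (y−y_i)² + z² = d_i² (stations at z=0).
Subtracting the A sphere from B and C: z² cancels, leaving linear equations in x and y:
-125.6 x + 72.4 y = -1528.38
-192.2 x − 22.4 y = -819.90
Solving: x ≈ 5.595, y ≈ -11.404 km (keep extra digits for the depth step; rounded: 5.6, -11.4).
Then from the A sphere: z² = 49.34² − (x − 42.9)² − (y + 36.1)² with x = 5.595, y = -11.404, so z ≈ 20.806 ≈ 20.8 km.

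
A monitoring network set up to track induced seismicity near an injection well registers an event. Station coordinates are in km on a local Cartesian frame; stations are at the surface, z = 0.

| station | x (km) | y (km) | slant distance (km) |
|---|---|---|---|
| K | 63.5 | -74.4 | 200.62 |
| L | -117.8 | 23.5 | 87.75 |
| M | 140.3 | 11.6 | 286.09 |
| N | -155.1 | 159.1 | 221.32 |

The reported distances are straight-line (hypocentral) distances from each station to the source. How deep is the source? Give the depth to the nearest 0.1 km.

z ≈ 16.2 km

Each station gives a sphere (x−x_i)² + (y−y_i)² + z² = d_i² (stations at z=0).
Subtracting the K sphere from L and M: z² cancels, leaving linear equations in x and y:
-362.6 x + 195.8 y = 37409.80
153.6 x + 172.0 y = -31348.06
Solving: x ≈ -136.003, y ≈ -60.802 km (keep extra digits for the depth step; rounded: -136.0, -60.8).
Then from the K sphere: z² = 200.62² − (x − 63.5)² − (y + 74.4)² with x = -136.003, y = -60.802, so z ≈ 16.187 ≈ 16.2 km.
Check against N (with the unrounded solution): distance 221.32 ≈ 221.32 km. ✓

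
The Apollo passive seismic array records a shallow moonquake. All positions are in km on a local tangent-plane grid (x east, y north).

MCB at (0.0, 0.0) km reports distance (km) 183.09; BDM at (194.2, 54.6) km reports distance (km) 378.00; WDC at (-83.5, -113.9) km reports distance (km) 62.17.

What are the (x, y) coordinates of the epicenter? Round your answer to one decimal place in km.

-145.6 km east, -111.0 km north

Circle about each station: x² + y² = 183.09²; (x − 194.2)² + (y − 54.6)² = 378.00²; (x + 83.5)² + (y + 113.9)² = 62.17².
Subtracting pairs of circle equations eliminates x²+y² and gives linear equations (the radical axes):
388.4 x + 109.2 y = -68667.25
-167.0 x − 227.8 y = 49602.30
Solving the 2×2 system: x ≈ -145.6, y ≈ -111.0 km.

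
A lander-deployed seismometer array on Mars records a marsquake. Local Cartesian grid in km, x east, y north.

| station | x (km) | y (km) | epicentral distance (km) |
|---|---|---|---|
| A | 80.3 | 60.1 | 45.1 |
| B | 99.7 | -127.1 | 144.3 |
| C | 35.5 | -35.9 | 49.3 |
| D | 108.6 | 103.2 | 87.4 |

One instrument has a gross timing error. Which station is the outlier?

Solve using three stations at a time. Using A, B, D (subtract circle equations pairwise → linear system) gives (x, y) ≈ (93.8, 17.1).
Distances from that point to each station vs reported:
  A: calculated 45.1 vs reported 45.1 → residual 0.0 km
  B: calculated 144.3 vs reported 144.3 → residual 0.0 km
  C: calculated 78.8 vs reported 49.3 → residual 29.5 km
  D: calculated 87.4 vs reported 87.4 → residual 0.0 km
A, B, D are mutually consistent (residuals ≈ 0); C is off by 29.5 km.

C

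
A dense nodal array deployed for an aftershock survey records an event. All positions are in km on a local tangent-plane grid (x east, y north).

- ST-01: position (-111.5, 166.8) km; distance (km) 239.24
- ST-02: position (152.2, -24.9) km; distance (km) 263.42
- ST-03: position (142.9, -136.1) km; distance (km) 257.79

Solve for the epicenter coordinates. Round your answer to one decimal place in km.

Circle about each station: (x + 111.5)² + (y − 166.8)² = 239.24²; (x − 152.2)² + (y + 24.9)² = 263.42²; (x − 142.9)² + (y + 136.1)² = 257.79².
Subtracting the ST-01 equation from the ST-02 and ST-03 equations removes the quadratic terms:
527.4 x − 383.4 y = -28623.96
508.8 x − 605.8 y = -10530.78
Solving the 2×2 system: x ≈ -106.9, y ≈ -72.4 km.

-106.9 km east, -72.4 km north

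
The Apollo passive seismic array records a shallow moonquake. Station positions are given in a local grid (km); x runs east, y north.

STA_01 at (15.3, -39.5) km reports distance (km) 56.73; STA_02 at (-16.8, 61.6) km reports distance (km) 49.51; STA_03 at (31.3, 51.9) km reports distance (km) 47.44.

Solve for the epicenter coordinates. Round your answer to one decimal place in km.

1.0 km east, 15.4 km north

Circle about each station: (x − 15.3)² + (y + 39.5)² = 56.73²; (x + 16.8)² + (y − 61.6)² = 49.51²; (x − 31.3)² + (y − 51.9)² = 47.44².
Subtracting pairs of circle equations eliminates x²+y² and gives linear equations (the radical axes):
-64.2 x + 202.2 y = 3049.51
32.0 x + 182.8 y = 2846.70
Solving the 2×2 system: x ≈ 1.0, y ≈ 15.4 km.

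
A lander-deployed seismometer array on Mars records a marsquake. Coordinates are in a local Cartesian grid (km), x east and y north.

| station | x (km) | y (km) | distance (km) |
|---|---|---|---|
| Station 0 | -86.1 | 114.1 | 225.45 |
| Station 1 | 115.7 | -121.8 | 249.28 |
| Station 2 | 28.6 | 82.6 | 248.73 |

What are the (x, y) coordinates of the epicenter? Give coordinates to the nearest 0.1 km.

-133.1 km east, -106.4 km north

Circle about each station: (x + 86.1)² + (y − 114.1)² = 225.45²; (x − 115.7)² + (y + 121.8)² = 249.28²; (x − 28.6)² + (y − 82.6)² = 248.73².
Subtracting pairs of circle equations eliminates x²+y² and gives linear equations (the radical axes):
403.6 x − 471.8 y = -3523.11
229.4 x − 63.0 y = -23830.21
Solving the 2×2 system: x ≈ -133.1, y ≈ -106.4 km.
Check against Station 0 (with the unrounded x, y): √((x + 86.1)²+(y − 114.1)²) = 225.45 ≈ 225.45 km. ✓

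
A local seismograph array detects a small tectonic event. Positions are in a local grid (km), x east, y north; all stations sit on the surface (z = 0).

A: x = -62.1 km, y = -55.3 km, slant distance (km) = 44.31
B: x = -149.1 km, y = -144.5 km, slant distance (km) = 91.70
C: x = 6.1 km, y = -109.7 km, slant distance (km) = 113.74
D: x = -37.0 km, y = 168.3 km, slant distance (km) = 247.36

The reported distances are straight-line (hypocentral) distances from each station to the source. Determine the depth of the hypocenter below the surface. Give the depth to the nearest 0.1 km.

19.7 km

Each station gives a sphere (x−x_i)² + (y−y_i)² + z² = d_i² (stations at z=0).
Subtracting the A sphere from B and C: z² cancels, leaving linear equations in x and y:
-174.0 x − 178.4 y = 29751.05
136.4 x − 108.8 y = -5816.61
Solving: x ≈ -98.800, y ≈ -70.402 km (keep extra digits for the depth step; rounded: -98.8, -70.4).
Then from the A sphere: z² = 44.31² − (x + 62.1)² − (y + 55.3)² with x = -98.800, y = -70.402, so z ≈ 19.708 ≈ 19.7 km.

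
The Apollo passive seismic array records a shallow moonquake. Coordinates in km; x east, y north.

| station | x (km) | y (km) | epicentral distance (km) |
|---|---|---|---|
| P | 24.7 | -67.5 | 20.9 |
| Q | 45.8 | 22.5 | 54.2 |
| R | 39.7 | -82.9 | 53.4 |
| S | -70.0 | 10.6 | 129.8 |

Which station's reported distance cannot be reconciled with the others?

P

Solve using three stations at a time. Using Q, R, S (subtract circle equations pairwise → linear system) gives (x, y) ≈ (52.9, -31.2).
Distances from that point to each station vs reported:
  P: calculated 46.0 vs reported 20.9 → residual 25.1 km
  Q: calculated 54.2 vs reported 54.2 → residual 0.0 km
  R: calculated 53.4 vs reported 53.4 → residual 0.0 km
  S: calculated 129.8 vs reported 129.8 → residual 0.0 km
Q, R, S are mutually consistent (residuals ≈ 0); P is off by 25.1 km.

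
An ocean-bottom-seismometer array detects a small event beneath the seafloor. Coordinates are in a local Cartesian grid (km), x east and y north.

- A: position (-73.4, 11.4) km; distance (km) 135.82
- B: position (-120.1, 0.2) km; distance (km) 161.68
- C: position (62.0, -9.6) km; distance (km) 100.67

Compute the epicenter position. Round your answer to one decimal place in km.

Circle about each station: (x + 73.4)² + (y − 11.4)² = 135.82²; (x + 120.1)² + (y − 0.2)² = 161.68²; (x − 62.0)² + (y + 9.6)² = 100.67².
Subtracting the A equation from the B and C equations removes the quadratic terms:
-93.4 x − 22.4 y = 1213.18
270.8 x − 42.0 y = 6731.26
Solving the 2×2 system: x ≈ 10.0, y ≈ -95.8 km.

10.0 km east, -95.8 km north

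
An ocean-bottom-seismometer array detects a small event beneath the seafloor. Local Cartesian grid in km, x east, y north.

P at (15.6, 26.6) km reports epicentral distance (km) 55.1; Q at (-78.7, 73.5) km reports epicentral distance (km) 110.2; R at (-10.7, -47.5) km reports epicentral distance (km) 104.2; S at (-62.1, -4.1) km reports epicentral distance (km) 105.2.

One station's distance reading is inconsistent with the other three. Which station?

Solve using three stations at a time. Using Q, R, S (subtract circle equations pairwise → linear system) gives (x, y) ≈ (28.8, 49.0).
Distances from that point to each station vs reported:
  P: calculated 26.0 vs reported 55.1 → residual 29.1 km
  Q: calculated 110.2 vs reported 110.2 → residual 0.0 km
  R: calculated 104.2 vs reported 104.2 → residual 0.0 km
  S: calculated 105.2 vs reported 105.2 → residual 0.0 km
Q, R, S are mutually consistent (residuals ≈ 0); P is off by 29.1 km.

P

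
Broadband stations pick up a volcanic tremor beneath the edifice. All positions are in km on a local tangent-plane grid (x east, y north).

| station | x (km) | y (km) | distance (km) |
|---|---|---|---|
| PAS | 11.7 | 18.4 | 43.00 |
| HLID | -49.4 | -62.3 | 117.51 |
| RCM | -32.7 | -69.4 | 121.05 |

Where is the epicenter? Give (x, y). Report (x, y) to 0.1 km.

Circle about each station: (x − 11.7)² + (y − 18.4)² = 43.00²; (x + 49.4)² + (y + 62.3)² = 117.51²; (x + 32.7)² + (y + 69.4)² = 121.05².
Subtracting the PAS equation from the HLID and RCM equations removes the quadratic terms:
-122.2 x − 161.4 y = -6113.40
-88.8 x − 175.6 y = -7393.90
Solving the 2×2 system: x ≈ -16.8, y ≈ 50.6 km.

-16.8 km east, 50.6 km north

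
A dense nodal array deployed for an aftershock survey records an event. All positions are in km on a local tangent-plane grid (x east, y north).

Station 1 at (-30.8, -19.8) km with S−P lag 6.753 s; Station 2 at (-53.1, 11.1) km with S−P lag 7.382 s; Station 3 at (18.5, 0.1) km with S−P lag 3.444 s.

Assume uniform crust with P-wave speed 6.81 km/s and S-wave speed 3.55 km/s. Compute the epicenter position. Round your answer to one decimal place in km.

Distance from S−P lag: d = Δt · v_P v_S / (v_P − v_S) = Δt · (6.81·3.55)/(6.81−3.55) ≈ 7.4158·Δt.
So d_Station 1 = 50.08, d_Station 2 = 54.74, d_Station 3 = 25.54 km.
Circle about each station: (x + 30.8)² + (y + 19.8)² = 50.08²; (x + 53.1)² + (y − 11.1)² = 54.74²; (x − 18.5)² + (y − 0.1)² = 25.54².
Subtracting the Station 1 equation from the Station 2 and Station 3 equations removes the quadratic terms:
-44.6 x + 61.8 y = 1113.68
98.6 x + 39.8 y = 857.29
Solving the 2×2 system: x ≈ 1.1, y ≈ 18.8 km.
Check against Station 1 (with the unrounded x, y): √((x + 30.8)²+(y + 19.8)²) = 50.09 ≈ 50.08 km. ✓

x ≈ 1.1 km, y ≈ 18.8 km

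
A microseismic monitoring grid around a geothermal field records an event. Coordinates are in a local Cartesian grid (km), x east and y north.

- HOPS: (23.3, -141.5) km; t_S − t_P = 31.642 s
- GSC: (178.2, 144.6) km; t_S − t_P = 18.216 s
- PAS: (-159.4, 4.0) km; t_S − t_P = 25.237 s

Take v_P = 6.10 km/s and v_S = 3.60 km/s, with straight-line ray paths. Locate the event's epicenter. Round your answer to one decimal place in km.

x ≈ 18.4 km, y ≈ 136.4 km

Distance from S−P lag: d = Δt · v_P v_S / (v_P − v_S) = Δt · (6.10·3.60)/(6.10−3.60) ≈ 8.7840·Δt.
So d_HOPS = 277.94, d_GSC = 160.01, d_PAS = 221.68 km.
Circle about each station: (x − 23.3)² + (y + 141.5)² = 277.94²; (x − 178.2)² + (y − 144.6)² = 160.01²; (x + 159.4)² + (y − 4.0)² = 221.68².
Subtracting the HOPS equation from the GSC and PAS equations removes the quadratic terms:
309.8 x + 572.2 y = 83746.70
-365.4 x + 291.0 y = 32967.84
Solving the 2×2 system: x ≈ 18.4, y ≈ 136.4 km.
Check against HOPS (with the unrounded x, y): √((x − 23.3)²+(y + 141.5)²) = 277.94 ≈ 277.94 km. ✓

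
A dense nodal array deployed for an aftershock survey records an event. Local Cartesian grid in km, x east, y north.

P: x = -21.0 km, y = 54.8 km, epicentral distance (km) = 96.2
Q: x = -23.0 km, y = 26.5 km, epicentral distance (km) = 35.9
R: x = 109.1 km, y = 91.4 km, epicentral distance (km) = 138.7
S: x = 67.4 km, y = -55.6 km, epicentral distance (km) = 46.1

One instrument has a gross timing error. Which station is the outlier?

Solve using three stations at a time. Using P, R, S (subtract circle equations pairwise → linear system) gives (x, y) ≈ (33.2, -24.7).
Distances from that point to each station vs reported:
  P: calculated 96.2 vs reported 96.2 → residual 0.0 km
  Q: calculated 76.0 vs reported 35.9 → residual 40.1 km
  R: calculated 138.7 vs reported 138.7 → residual 0.0 km
  S: calculated 46.1 vs reported 46.1 → residual 0.0 km
P, R, S are mutually consistent (residuals ≈ 0); Q is off by 40.1 km.

Q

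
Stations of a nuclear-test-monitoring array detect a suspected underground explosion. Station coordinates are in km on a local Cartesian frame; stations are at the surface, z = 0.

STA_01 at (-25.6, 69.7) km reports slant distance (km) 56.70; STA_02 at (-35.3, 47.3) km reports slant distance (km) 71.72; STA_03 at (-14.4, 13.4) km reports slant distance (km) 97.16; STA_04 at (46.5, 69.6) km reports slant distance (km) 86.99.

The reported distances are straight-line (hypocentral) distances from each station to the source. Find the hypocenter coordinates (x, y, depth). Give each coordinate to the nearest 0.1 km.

(-19.7, 96.9, 49.4)

Each station gives a sphere (x−x_i)² + (y−y_i)² + z² = d_i² (stations at z=0).
Subtracting the STA_01 sphere from STA_02 and STA_03: z² cancels, leaving linear equations in x and y:
-19.4 x − 44.8 y = -3958.94
22.4 x − 112.6 y = -11351.71
Solving: x ≈ -19.693, y ≈ 96.897 km (keep extra digits for the depth step; rounded: -19.7, 96.9).
Then from the STA_01 sphere: z² = 56.70² − (x + 25.6)² − (y − 69.7)² with x = -19.693, y = 96.897, so z ≈ 49.400 ≈ 49.4 km.
Check against STA_04 (with the unrounded solution): distance 86.99 ≈ 86.99 km. ✓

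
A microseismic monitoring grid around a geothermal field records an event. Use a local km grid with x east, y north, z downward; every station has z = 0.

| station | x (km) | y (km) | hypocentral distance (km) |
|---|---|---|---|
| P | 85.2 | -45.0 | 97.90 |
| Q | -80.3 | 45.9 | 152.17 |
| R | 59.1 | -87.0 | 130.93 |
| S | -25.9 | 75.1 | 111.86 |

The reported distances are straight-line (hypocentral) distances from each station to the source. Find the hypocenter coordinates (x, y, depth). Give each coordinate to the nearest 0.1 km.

x ≈ 60.4 km, y ≈ 31.3 km, depth ≈ 56.1 km

Each station gives a sphere (x−x_i)² + (y−y_i)² + z² = d_i² (stations at z=0).
Subtracting the P sphere from Q and R: z² cancels, leaving linear equations in x and y:
-331.0 x + 181.8 y = -14300.44
-52.2 x − 84.0 y = -5780.48
Solving: x ≈ 60.389, y ≈ 31.288 km (keep extra digits for the depth step; rounded: 60.4, 31.3).
Then from the P sphere: z² = 97.90² − (x − 85.2)² − (y + 45.0)² with x = 60.389, y = 31.288, so z ≈ 56.116 ≈ 56.1 km.
Check against S (with the unrounded solution): distance 111.87 ≈ 111.86 km. ✓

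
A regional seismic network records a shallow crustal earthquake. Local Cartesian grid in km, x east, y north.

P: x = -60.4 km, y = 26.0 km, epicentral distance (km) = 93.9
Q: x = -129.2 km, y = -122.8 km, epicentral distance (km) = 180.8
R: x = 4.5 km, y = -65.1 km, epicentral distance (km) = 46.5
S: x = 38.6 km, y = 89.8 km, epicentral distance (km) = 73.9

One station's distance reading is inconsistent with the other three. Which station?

S

Solve using three stations at a time. Using P, Q, R (subtract circle equations pairwise → linear system) gives (x, y) ≈ (20.6, -21.5).
Distances from that point to each station vs reported:
  P: calculated 93.9 vs reported 93.9 → residual 0.0 km
  Q: calculated 180.8 vs reported 180.8 → residual 0.0 km
  R: calculated 46.4 vs reported 46.5 → residual 0.1 km
  S: calculated 112.8 vs reported 73.9 → residual 38.9 km
P, Q, R are mutually consistent (residuals ≈ 0); S is off by 38.9 km.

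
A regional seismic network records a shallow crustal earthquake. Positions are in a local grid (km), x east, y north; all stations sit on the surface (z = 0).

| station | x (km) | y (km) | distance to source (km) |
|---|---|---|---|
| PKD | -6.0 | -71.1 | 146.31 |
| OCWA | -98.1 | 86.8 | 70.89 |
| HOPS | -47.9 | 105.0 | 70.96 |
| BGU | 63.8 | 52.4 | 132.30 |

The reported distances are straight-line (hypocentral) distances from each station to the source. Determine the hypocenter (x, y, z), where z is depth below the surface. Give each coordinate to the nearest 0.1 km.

(-58.6, 55.9, 50.1)

Each station gives a sphere (x−x_i)² + (y−y_i)² + z² = d_i² (stations at z=0).
Subtracting the PKD sphere from OCWA and HOPS: z² cancels, leaving linear equations in x and y:
-184.2 x + 315.8 y = 28447.86
-83.8 x + 352.2 y = 24599.49
Solving: x ≈ -58.598, y ≈ 55.903 km (keep extra digits for the depth step; rounded: -58.6, 55.9).
Then from the PKD sphere: z² = 146.31² − (x + 6.0)² − (y + 71.1)² with x = -58.598, y = 55.903, so z ≈ 50.103 ≈ 50.1 km.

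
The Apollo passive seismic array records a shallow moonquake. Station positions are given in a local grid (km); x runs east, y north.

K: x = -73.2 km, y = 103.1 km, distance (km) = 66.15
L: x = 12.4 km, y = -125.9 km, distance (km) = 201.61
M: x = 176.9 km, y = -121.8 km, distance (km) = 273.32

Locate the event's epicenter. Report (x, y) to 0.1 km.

Circle about each station: (x + 73.2)² + (y − 103.1)² = 66.15²; (x − 12.4)² + (y + 125.9)² = 201.61²; (x − 176.9)² + (y + 121.8)² = 273.32².
Subtracting pairs of circle equations eliminates x²+y² and gives linear equations (the radical axes):
171.2 x − 458.0 y = -36254.05
500.2 x − 449.8 y = -40187.00
Solving the 2×2 system: x ≈ -13.8, y ≈ 74.0 km.

x ≈ -13.8 km, y ≈ 74.0 km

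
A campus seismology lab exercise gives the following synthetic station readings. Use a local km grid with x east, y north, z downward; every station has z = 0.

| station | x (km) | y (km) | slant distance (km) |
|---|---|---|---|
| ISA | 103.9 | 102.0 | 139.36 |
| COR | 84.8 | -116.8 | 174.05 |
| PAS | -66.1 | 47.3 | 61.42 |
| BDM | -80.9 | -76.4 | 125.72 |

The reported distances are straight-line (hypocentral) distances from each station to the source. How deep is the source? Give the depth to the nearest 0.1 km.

depth ≈ 19.7 km

Each station gives a sphere (x−x_i)² + (y−y_i)² + z² = d_i² (stations at z=0).
Subtracting the ISA sphere from COR and PAS: z² cancels, leaving linear equations in x and y:
-38.2 x − 437.6 y = -11238.12
-340.0 x − 109.4 y = 1056.08
Solving: x ≈ -11.698, y ≈ 26.702 km (keep extra digits for the depth step; rounded: -11.7, 26.7).
Then from the ISA sphere: z² = 139.36² − (x − 103.9)² − (y − 102.0)² with x = -11.698, y = 26.702, so z ≈ 19.711 ≈ 19.7 km.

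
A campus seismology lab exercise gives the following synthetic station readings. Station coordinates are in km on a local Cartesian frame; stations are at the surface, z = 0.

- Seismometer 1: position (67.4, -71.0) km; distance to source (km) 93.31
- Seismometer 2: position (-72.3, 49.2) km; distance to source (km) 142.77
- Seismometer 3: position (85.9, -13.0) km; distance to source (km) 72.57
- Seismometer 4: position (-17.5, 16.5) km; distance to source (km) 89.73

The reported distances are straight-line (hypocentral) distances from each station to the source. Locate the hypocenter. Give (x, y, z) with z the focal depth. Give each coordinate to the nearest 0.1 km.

x ≈ 46.4 km, y ≈ -2.7 km, depth ≈ 60.0 km

Each station gives a sphere (x−x_i)² + (y−y_i)² + z² = d_i² (stations at z=0).
Subtracting the Seismometer 1 sphere from Seismometer 2 and Seismometer 3: z² cancels, leaving linear equations in x and y:
-279.4 x + 240.4 y = -13612.35
37.0 x + 116.0 y = 1404.40
Solving: x ≈ 46.402, y ≈ -2.694 km (keep extra digits for the depth step; rounded: 46.4, -2.7).
Then from the Seismometer 1 sphere: z² = 93.31² − (x − 67.4)² − (y + 71.0)² with x = 46.402, y = -2.694, so z ≈ 60.001 ≈ 60.0 km.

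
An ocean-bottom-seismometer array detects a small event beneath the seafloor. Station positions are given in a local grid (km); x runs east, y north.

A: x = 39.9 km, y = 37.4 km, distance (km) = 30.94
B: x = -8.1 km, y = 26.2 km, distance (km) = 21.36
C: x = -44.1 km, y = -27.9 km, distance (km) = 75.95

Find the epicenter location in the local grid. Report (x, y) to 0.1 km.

(12.9, 22.3)

Circle about each station: (x − 39.9)² + (y − 37.4)² = 30.94²; (x + 8.1)² + (y − 26.2)² = 21.36²; (x + 44.1)² + (y + 27.9)² = 75.95².
Subtracting pairs of circle equations eliminates x²+y² and gives linear equations (the radical axes):
-96.0 x − 22.4 y = -1737.69
-168.0 x − 130.6 y = -5078.67
Solving the 2×2 system: x ≈ 12.9, y ≈ 22.3 km.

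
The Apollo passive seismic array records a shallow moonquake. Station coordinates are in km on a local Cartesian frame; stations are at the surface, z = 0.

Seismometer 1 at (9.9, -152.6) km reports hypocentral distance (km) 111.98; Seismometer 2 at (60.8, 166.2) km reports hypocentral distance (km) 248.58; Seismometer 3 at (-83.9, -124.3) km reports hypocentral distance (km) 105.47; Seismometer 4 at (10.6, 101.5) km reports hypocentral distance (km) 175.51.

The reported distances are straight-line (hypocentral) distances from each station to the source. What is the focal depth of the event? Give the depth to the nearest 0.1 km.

z ≈ 57.0 km

Each station gives a sphere (x−x_i)² + (y−y_i)² + z² = d_i² (stations at z=0).
Subtracting the Seismometer 1 sphere from Seismometer 2 and Seismometer 3: z² cancels, leaving linear equations in x and y:
101.8 x + 637.6 y = -41318.19
-187.6 x + 56.6 y = 520.53
Solving: x ≈ -21.300, y ≈ -61.402 km (keep extra digits for the depth step; rounded: -21.3, -61.4).
Then from the Seismometer 1 sphere: z² = 111.98² − (x − 9.9)² − (y + 152.6)² with x = -21.300, y = -61.402, so z ≈ 57.000 ≈ 57.0 km.
Check against Seismometer 4 (with the unrounded solution): distance 175.51 ≈ 175.51 km. ✓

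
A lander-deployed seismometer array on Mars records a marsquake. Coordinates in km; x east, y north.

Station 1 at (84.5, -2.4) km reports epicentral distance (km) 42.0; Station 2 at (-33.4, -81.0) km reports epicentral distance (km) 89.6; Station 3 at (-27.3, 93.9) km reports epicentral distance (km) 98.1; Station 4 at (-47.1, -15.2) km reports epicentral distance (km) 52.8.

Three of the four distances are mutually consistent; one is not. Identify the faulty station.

Solve using three stations at a time. Using Station 2, Station 3, Station 4 (subtract circle equations pairwise → linear system) gives (x, y) ≈ (3.0, 0.7).
Distances from that point to each station vs reported:
  Station 1: calculated 81.6 vs reported 42.0 → residual 39.6 km
  Station 2: calculated 89.5 vs reported 89.6 → residual 0.1 km
  Station 3: calculated 98.0 vs reported 98.1 → residual 0.1 km
  Station 4: calculated 52.6 vs reported 52.8 → residual 0.2 km
Station 2, Station 3, Station 4 are mutually consistent (residuals ≈ 0); Station 1 is off by 39.6 km.

Station 1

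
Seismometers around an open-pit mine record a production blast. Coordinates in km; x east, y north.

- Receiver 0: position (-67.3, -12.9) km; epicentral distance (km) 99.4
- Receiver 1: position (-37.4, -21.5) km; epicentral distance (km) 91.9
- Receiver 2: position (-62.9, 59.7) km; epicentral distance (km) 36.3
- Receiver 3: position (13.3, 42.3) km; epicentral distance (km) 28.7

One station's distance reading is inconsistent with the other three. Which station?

Solve using three stations at a time. Using Receiver 0, Receiver 1, Receiver 3 (subtract circle equations pairwise → linear system) gives (x, y) ≈ (-4.9, 64.4).
Distances from that point to each station vs reported:
  Receiver 0: calculated 99.4 vs reported 99.4 → residual 0.0 km
  Receiver 1: calculated 91.9 vs reported 91.9 → residual 0.0 km
  Receiver 2: calculated 58.2 vs reported 36.3 → residual 21.9 km
  Receiver 3: calculated 28.6 vs reported 28.7 → residual 0.1 km
Receiver 0, Receiver 1, Receiver 3 are mutually consistent (residuals ≈ 0); Receiver 2 is off by 21.9 km.

Receiver 2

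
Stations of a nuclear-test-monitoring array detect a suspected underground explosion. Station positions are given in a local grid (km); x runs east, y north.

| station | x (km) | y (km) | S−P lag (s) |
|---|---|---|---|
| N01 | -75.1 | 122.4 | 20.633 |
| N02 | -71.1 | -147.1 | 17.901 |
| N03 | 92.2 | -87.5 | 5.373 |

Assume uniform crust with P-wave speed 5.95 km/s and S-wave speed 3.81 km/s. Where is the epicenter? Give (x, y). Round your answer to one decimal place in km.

Distance from S−P lag: d = Δt · v_P v_S / (v_P − v_S) = Δt · (5.95·3.81)/(5.95−3.81) ≈ 10.5932·Δt.
So d_N01 = 218.57, d_N02 = 189.63, d_N03 = 56.92 km.
Circle about each station: (x + 75.1)² + (y − 122.4)² = 218.57²; (x + 71.1)² + (y + 147.1)² = 189.63²; (x − 92.2)² + (y + 87.5)² = 56.92².
Subtracting the N01 equation from the N02 and N03 equations removes the quadratic terms:
8.0 x − 539.0 y = 17885.16
334.6 x − 419.8 y = 40068.28
Solving the 2×2 system: x ≈ 79.6, y ≈ -32.0 km.
Check against N01 (with the unrounded x, y): √((x + 75.1)²+(y − 122.4)²) = 218.57 ≈ 218.57 km. ✓

(79.6, -32.0)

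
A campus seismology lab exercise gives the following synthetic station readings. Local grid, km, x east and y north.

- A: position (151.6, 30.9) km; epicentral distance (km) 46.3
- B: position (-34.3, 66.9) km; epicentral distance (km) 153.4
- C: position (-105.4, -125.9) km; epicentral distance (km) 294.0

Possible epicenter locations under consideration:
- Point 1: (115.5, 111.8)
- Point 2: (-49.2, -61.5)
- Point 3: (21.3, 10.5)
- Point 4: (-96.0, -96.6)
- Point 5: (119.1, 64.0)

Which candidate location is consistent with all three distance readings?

Point 5

For each candidate, compare |candidate − station| to the reported distance:
Point 1: residuals A 42.3, B 3.0, C 30.5 → max 42.3 km
Point 2: residuals A 174.7, B 24.1, C 208.5 → max 208.5 km
Point 3: residuals A 85.6, B 74.2, C 107.8 → max 107.8 km
Point 4: residuals A 232.2, B 21.4, C 263.2 → max 263.2 km
Point 5: residuals A 0.1, B 0.0, C 0.0 → max 0.1 km
Only Point 5 has all residuals ≈ 0.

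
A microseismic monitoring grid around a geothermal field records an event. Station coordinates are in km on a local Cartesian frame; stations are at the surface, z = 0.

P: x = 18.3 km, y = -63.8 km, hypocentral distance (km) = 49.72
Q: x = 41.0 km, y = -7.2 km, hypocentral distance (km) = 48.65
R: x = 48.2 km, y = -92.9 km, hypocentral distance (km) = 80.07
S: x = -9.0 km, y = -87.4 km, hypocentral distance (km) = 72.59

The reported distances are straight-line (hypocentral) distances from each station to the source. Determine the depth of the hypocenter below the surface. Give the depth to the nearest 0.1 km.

z ≈ 35.3 km

Each station gives a sphere (x−x_i)² + (y−y_i)² + z² = d_i² (stations at z=0).
Subtracting the P sphere from Q and R: z² cancels, leaving linear equations in x and y:
45.4 x + 113.2 y = -2567.23
59.8 x − 58.2 y = 2609.19
Solving: x ≈ 15.507, y ≈ -28.898 km (keep extra digits for the depth step; rounded: 15.5, -28.9).
Then from the P sphere: z² = 49.72² − (x − 18.3)² − (y + 63.8)² with x = 15.507, y = -28.898, so z ≈ 35.301 ≈ 35.3 km.
Check against S (with the unrounded solution): distance 72.59 ≈ 72.59 km. ✓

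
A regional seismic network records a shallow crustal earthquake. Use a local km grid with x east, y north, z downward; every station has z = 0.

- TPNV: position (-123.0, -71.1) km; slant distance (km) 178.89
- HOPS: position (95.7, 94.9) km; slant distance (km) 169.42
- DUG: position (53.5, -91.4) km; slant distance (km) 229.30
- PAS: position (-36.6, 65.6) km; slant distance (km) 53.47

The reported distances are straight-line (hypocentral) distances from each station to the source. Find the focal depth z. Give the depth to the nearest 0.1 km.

Each station gives a sphere (x−x_i)² + (y−y_i)² + z² = d_i² (stations at z=0).
Subtracting the TPNV sphere from HOPS and DUG: z² cancels, leaving linear equations in x and y:
437.4 x + 332.0 y = 1278.79
353.0 x − 40.6 y = -29544.86
Solving: x ≈ -72.298, y ≈ 99.103 km (keep extra digits for the depth step; rounded: -72.3, 99.1).
Then from the TPNV sphere: z² = 178.89² − (x + 123.0)² − (y + 71.1)² with x = -72.298, y = 99.103, so z ≈ 21.491 ≈ 21.5 km.

depth ≈ 21.5 km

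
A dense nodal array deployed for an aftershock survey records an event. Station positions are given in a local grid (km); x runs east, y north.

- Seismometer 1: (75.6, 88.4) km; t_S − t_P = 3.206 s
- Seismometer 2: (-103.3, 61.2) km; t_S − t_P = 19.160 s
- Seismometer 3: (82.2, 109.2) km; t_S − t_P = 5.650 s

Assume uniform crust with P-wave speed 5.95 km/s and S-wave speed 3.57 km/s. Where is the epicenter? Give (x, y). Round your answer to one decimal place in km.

Distance from S−P lag: d = Δt · v_P v_S / (v_P − v_S) = Δt · (5.95·3.57)/(5.95−3.57) ≈ 8.9250·Δt.
So d_Seismometer 1 = 28.61, d_Seismometer 2 = 171.00, d_Seismometer 3 = 50.43 km.
Circle about each station: (x − 75.6)² + (y − 88.4)² = 28.61²; (x + 103.3)² + (y − 61.2)² = 171.00²; (x − 82.2)² + (y − 109.2)² = 50.43².
Subtracting pairs of circle equations eliminates x²+y² and gives linear equations (the radical axes):
-357.8 x − 54.4 y = -27536.06
13.2 x + 41.6 y = 3426.91
Solving the 2×2 system: x ≈ 67.7, y ≈ 60.9 km.
Check against Seismometer 1 (with the unrounded x, y): √((x − 75.6)²+(y − 88.4)²) = 28.62 ≈ 28.61 km. ✓

x ≈ 67.7 km, y ≈ 60.9 km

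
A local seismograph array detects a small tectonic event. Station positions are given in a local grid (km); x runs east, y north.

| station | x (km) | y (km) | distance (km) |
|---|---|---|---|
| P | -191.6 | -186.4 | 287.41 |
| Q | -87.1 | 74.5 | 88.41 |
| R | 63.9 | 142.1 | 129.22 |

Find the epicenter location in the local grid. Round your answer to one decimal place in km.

x ≈ -8.1 km, y ≈ 34.8 km

Circle about each station: (x + 191.6)² + (y + 186.4)² = 287.41²; (x + 87.1)² + (y − 74.5)² = 88.41²; (x − 63.9)² + (y − 142.1)² = 129.22².
Subtracting the P equation from the Q and R equations removes the quadratic terms:
209.0 x + 521.8 y = 16469.32
511.0 x + 657.0 y = 18726.80
Solving the 2×2 system: x ≈ -8.1, y ≈ 34.8 km.
Check against P (with the unrounded x, y): √((x + 191.6)²+(y + 186.4)²) = 287.41 ≈ 287.41 km. ✓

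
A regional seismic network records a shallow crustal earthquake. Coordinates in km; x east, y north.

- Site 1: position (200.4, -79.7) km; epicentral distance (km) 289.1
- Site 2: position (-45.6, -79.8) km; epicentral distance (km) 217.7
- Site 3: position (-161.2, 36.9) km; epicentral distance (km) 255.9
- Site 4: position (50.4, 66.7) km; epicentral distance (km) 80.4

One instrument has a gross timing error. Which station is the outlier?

Site 3

Solve using three stations at a time. Using Site 1, Site 2, Site 4 (subtract circle equations pairwise → linear system) gives (x, y) ≈ (3.8, 132.2).
Distances from that point to each station vs reported:
  Site 1: calculated 289.1 vs reported 289.1 → residual 0.0 km
  Site 2: calculated 217.7 vs reported 217.7 → residual 0.0 km
  Site 3: calculated 190.5 vs reported 255.9 → residual 65.4 km
  Site 4: calculated 80.4 vs reported 80.4 → residual 0.0 km
Site 1, Site 2, Site 4 are mutually consistent (residuals ≈ 0); Site 3 is off by 65.4 km.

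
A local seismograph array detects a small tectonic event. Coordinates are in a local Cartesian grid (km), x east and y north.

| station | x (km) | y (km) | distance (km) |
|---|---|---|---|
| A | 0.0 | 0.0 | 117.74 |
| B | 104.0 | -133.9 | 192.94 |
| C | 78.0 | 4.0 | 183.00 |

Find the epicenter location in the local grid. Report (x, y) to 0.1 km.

(-82.4, -84.1)

Circle about each station: x² + y² = 117.74²; (x − 104.0)² + (y + 133.9)² = 192.94²; (x − 78.0)² + (y − 4.0)² = 183.00².
Subtracting pairs of circle equations eliminates x²+y² and gives linear equations (the radical axes):
208.0 x − 267.8 y = 5382.07
156.0 x + 8.0 y = -13526.29
Solving the 2×2 system: x ≈ -82.4, y ≈ -84.1 km.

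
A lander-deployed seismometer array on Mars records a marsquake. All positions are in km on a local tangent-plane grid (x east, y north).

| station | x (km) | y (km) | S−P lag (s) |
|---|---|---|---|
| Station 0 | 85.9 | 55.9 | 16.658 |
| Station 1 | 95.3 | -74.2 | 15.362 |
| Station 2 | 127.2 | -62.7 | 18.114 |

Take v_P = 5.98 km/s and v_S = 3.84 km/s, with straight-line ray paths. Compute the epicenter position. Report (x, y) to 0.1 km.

(-65.7, -38.8)

Distance from S−P lag: d = Δt · v_P v_S / (v_P − v_S) = Δt · (5.98·3.84)/(5.98−3.84) ≈ 10.7305·Δt.
So d_Station 0 = 178.75, d_Station 1 = 164.84, d_Station 2 = 194.37 km.
Circle about each station: (x − 85.9)² + (y − 55.9)² = 178.75²; (x − 95.3)² + (y + 74.2)² = 164.84²; (x − 127.2)² + (y + 62.7)² = 194.37².
Subtracting the Station 0 equation from the Station 1 and Station 2 equations removes the quadratic terms:
18.8 x − 260.2 y = 8863.45
82.6 x − 237.2 y = 3779.38
Solving the 2×2 system: x ≈ -65.7, y ≈ -38.8 km.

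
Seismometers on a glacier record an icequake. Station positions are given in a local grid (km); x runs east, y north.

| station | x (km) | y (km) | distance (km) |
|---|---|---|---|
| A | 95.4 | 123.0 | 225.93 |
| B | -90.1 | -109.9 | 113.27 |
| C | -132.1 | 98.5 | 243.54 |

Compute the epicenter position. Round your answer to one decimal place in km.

Circle about each station: (x − 95.4)² + (y − 123.0)² = 225.93²; (x + 90.1)² + (y + 109.9)² = 113.27²; (x + 132.1)² + (y − 98.5)² = 243.54².
Subtracting pairs of circle equations eliminates x²+y² and gives linear equations (the radical axes):
-371.0 x − 465.8 y = 34180.13
-455.0 x − 49.0 y = -5344.87
Solving the 2×2 system: x ≈ 21.5, y ≈ -90.5 km.

(21.5, -90.5)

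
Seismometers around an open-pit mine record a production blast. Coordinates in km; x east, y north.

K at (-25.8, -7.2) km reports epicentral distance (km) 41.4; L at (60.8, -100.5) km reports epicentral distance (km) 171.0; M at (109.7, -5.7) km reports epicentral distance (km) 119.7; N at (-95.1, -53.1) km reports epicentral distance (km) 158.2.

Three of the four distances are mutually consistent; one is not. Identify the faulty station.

K

Solve using three stations at a time. Using L, M, N (subtract circle equations pairwise → linear system) gives (x, y) ≈ (12.0, 63.4).
Distances from that point to each station vs reported:
  K: calculated 80.0 vs reported 41.4 → residual 38.6 km
  L: calculated 171.0 vs reported 171.0 → residual 0.0 km
  M: calculated 119.7 vs reported 119.7 → residual 0.0 km
  N: calculated 158.2 vs reported 158.2 → residual 0.0 km
L, M, N are mutually consistent (residuals ≈ 0); K is off by 38.6 km.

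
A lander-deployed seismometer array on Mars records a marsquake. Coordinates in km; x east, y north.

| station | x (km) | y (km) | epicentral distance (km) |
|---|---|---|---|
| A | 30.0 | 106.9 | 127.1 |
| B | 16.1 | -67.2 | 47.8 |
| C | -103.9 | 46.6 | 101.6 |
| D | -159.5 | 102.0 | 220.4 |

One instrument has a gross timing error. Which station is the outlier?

Solve using three stations at a time. Using A, B, D (subtract circle equations pairwise → linear system) gives (x, y) ≈ (24.0, -20.1).
Distances from that point to each station vs reported:
  A: calculated 127.1 vs reported 127.1 → residual 0.0 km
  B: calculated 47.8 vs reported 47.8 → residual 0.0 km
  C: calculated 144.2 vs reported 101.6 → residual 42.6 km
  D: calculated 220.4 vs reported 220.4 → residual 0.0 km
A, B, D are mutually consistent (residuals ≈ 0); C is off by 42.6 km.

C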